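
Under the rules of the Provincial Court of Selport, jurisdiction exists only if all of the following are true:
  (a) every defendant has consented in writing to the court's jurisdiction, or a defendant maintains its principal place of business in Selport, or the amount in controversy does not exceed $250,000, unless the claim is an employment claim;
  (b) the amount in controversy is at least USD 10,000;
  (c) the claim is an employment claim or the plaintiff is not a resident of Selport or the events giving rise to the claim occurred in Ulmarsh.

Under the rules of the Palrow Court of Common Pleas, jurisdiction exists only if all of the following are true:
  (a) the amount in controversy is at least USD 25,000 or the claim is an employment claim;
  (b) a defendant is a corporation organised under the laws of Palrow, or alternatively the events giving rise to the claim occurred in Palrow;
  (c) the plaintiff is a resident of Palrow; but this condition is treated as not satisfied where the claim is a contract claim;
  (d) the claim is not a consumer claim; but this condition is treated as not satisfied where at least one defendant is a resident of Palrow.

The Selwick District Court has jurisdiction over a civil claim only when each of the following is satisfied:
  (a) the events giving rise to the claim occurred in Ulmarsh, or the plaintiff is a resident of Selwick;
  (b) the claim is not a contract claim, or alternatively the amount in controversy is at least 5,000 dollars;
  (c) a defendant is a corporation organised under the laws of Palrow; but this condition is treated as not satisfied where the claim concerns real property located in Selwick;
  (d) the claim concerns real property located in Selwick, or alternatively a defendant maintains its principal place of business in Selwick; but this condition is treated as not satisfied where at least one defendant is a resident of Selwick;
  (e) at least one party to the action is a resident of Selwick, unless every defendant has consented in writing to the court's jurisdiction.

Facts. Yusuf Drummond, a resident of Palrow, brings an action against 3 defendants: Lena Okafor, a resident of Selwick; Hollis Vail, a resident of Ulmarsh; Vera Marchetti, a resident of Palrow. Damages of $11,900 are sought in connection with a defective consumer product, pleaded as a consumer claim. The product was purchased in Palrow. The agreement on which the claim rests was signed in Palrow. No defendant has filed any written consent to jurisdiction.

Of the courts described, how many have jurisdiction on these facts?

1

The Provincial Court of Selport:
  (a) The amount in controversy is USD 11,900, within the $250,000 ceiling, so one alternative holds. Satisfied.
  (b) The amount in controversy is USD 11,900, which meets the USD 10,000 floor. Condition met.
  (c) The plaintiff resides in Palrow, which is not Selport, so this disjunct is met. Met.
  → Every requirement is satisfied — jurisdiction.
The Palrow Court of Common Pleas:
  (a) The amount in controversy is 11,900 dollars, below the USD 25,000 floor; the claim is a consumer claim, not an employment claim — every alternative fails. Not satisfied.
  (b) The operative events occurred in Palrow — that alternative is enough. Condition met.
  (c) The plaintiff resides in Palrow. The exception is not triggered, since the claim is a consumer claim, not a contract claim. Satisfied.
  (d) The claim is a consumer claim. Condition not met.
  → Not every requirement is met — no jurisdiction.
The Selwick District Court:
  (a) The operative events occurred in Palrow, not Ulmarsh; the plaintiff resides in Palrow, not Selwick — no alternative holds. Fails.
  (b) The claim is a consumer claim, not a contract claim, so one alternative holds. Condition met.
  (c) No defendant is a corporation. Condition not met.
  (d) The claim does not concern real property; no defendant is a corporation — no alternative holds. Not met.
  (e) Lena Okafor resides in Selwick. Met.
  → No jurisdiction.
Courts with jurisdiction: the Provincial Court of Selport — 1 in total.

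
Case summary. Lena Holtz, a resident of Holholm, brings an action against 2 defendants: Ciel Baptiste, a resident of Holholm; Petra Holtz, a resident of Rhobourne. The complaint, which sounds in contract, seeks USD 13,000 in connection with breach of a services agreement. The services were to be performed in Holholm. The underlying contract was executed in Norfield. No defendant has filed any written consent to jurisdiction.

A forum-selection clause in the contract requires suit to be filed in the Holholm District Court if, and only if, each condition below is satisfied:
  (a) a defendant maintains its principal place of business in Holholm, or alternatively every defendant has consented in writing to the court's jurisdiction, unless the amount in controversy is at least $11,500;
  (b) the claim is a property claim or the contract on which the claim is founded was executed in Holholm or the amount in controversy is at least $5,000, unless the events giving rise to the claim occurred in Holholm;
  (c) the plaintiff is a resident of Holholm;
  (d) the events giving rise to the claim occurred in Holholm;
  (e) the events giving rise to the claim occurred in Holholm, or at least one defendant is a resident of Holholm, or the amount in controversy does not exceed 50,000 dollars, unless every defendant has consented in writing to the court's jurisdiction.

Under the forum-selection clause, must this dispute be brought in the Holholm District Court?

The Holholm District Court:
  (a) No defendant is a corporation; no such written consent has been filed — none of the alternatives is met. However, the amount in controversy is 13,000 dollars, which meets the $11,500 floor, so the 'unless' proviso supplies this condition. Met.
  (b) The amount in controversy is 13,000 dollars, which meets the USD 5,000 floor, which satisfies one of the alternatives. Condition met.
  (c) The plaintiff resides in Holholm. Condition met.
  (d) The operative events occurred in Holholm. Met.
  (e) The operative events occurred in Holholm, so this disjunct is met. Met.
  → Forum clause is triggered.

Yes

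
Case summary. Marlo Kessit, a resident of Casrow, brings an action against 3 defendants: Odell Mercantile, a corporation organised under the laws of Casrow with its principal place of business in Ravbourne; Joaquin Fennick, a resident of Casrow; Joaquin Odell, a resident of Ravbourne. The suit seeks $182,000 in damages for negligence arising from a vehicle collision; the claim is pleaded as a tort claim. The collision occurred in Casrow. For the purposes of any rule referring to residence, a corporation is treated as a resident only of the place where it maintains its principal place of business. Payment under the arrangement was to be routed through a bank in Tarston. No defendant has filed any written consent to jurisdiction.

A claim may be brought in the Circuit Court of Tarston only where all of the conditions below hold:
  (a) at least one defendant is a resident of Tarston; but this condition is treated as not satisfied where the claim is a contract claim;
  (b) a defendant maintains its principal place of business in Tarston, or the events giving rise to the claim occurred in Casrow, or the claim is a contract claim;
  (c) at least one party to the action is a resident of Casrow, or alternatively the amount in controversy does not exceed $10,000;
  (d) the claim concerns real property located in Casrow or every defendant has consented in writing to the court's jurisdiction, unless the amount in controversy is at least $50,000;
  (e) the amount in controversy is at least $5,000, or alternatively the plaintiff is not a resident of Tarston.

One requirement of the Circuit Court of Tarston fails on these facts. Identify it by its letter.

(a)

The Circuit Court of Tarston:
  (a) No defendant resides in Tarston (they reside in Ravbourne, Casrow, Ravbourne). Fails.
  (b) The operative events occurred in Casrow, so one alternative holds. Satisfied.
  (c) Marlo Kessit resides in Casrow — that alternative is enough. Condition met.
  (d) The claim does not concern real property; no such written consent has been filed — none of the alternatives is met. The proviso rescues it, though: the amount in controversy is 182,000 dollars, which meets the USD 50,000 floor. Satisfied.
  (e) The amount in controversy is 182,000 dollars, which meets the $5,000 floor, so one alternative holds. Satisfied.
Only condition (a) fails.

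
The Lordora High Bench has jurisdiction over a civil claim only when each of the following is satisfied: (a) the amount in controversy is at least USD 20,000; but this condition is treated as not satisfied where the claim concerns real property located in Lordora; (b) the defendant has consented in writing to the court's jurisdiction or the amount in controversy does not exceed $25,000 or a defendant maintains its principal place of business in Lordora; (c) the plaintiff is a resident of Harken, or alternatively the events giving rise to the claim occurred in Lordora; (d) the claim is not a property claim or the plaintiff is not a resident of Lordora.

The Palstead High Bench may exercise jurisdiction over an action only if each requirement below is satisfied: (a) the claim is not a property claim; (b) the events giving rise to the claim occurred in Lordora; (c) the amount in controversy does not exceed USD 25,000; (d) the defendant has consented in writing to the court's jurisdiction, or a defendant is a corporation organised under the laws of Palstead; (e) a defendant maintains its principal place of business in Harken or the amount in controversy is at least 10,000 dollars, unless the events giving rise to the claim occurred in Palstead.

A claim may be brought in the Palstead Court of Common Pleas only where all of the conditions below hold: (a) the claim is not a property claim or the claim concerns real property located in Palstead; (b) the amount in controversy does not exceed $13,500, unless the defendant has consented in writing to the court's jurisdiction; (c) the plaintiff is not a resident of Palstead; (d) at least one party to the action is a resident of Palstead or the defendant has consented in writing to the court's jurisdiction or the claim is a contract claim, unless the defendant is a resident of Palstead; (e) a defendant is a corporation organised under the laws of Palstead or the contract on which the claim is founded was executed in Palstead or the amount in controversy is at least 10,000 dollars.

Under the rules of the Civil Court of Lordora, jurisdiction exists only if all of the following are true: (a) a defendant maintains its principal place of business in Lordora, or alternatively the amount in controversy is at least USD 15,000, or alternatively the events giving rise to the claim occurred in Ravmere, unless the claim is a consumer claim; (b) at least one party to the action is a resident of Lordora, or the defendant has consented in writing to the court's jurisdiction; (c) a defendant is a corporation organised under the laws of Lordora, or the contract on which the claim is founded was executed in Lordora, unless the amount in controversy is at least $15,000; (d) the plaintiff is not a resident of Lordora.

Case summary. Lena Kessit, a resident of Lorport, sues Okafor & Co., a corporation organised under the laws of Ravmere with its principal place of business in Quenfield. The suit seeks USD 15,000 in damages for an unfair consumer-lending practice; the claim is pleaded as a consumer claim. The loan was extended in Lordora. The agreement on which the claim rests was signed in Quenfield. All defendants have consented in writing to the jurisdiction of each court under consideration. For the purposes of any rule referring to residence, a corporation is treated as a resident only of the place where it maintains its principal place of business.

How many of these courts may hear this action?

3

The Lordora High Bench:
  (a) The amount in controversy is $15,000, below the $20,000 floor. Not met.
  (b) Every defendant has filed written consent — that alternative is enough. Condition met.
  (c) The operative events occurred in Lordora, which satisfies one of the alternatives. Met.
  (d) The claim is a consumer claim, not a property claim, which satisfies one of the alternatives. Satisfied.
  → No jurisdiction.
The Palstead High Bench:
  (a) The claim is a consumer claim, not a property claim. Condition met.
  (b) The operative events occurred in Lordora. Met.
  (c) The amount in controversy is 15,000 dollars, within the USD 25,000 ceiling. Met.
  (d) Every defendant has filed written consent, which satisfies one of the alternatives. Satisfied.
  (e) The amount in controversy is $15,000, which meets the $10,000 floor, which satisfies one of the alternatives. Satisfied.
  → The court has jurisdiction.
The Palstead Court of Common Pleas:
  (a) The claim is a consumer claim, not a property claim, so one alternative holds. Condition met.
  (b) The amount in controversy is USD 15,000, above the 13,500 dollars ceiling. But every defendant has filed written consent, and the 'unless' clause therefore excuses the requirement. Met.
  (c) The plaintiff resides in Lorport, which is not Palstead. Met.
  (d) Every defendant has filed written consent, which satisfies one of the alternatives. Satisfied.
  (e) The amount in controversy is 15,000 dollars, which meets the 10,000 dollars floor — that alternative is enough. Satisfied.
  → The court has jurisdiction.
The Civil Court of Lordora:
  (a) The amount in controversy is 15,000 dollars, which meets the $15,000 floor — that alternative is enough. Satisfied.
  (b) Every defendant has filed written consent — that alternative is enough. Met.
  (c) The corporate defendant(s) are organised in Ravmere, not Lordora; the contract was executed in Quenfield, not Lordora — no alternative holds. However, the amount in controversy is USD 15,000, which meets the $15,000 floor, so the 'unless' proviso supplies this condition. Satisfied.
  (d) The plaintiff resides in Lorport, which is not Lordora. Met.
  → The court has jurisdiction.
Courts with jurisdiction: the Palstead High Bench, the Palstead Court of Common Pleas, the Civil Court of Lordora — 3 in total.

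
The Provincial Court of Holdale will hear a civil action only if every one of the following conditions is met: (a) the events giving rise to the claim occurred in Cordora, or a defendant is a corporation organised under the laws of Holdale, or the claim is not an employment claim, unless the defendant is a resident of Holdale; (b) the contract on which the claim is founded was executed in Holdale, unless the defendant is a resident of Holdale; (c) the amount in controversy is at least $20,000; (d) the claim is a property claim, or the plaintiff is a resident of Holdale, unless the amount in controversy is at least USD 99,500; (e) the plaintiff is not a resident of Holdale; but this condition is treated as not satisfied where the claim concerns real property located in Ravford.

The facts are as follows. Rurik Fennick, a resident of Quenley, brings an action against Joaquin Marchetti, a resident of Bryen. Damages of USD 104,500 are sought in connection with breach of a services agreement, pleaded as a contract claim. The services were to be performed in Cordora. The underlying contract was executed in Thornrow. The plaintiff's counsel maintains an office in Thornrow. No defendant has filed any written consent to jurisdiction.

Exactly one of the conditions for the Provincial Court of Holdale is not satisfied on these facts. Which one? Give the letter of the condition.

The Provincial Court of Holdale:
  (a) The operative events occurred in Cordora, which satisfies one of the alternatives. Satisfied.
  (b) The contract was executed in Thornrow, not Holdale. Nor does the 'unless' clause help: the defendant resides in Bryen, not Holdale. Fails.
  (c) The amount in controversy is $104,500, which meets the 20,000 dollars floor. Met.
  (d) The claim is a contract claim, not a property claim; the plaintiff resides in Quenley, not Holdale — none of the alternatives is met. The proviso rescues it, though: the amount in controversy is USD 104,500, which meets the 99,500 dollars floor. Condition met.
  (e) The plaintiff resides in Quenley, which is not Holdale. The carve-out does not apply: the claim does not concern real property. Condition met.
Only condition (b) fails.

(b)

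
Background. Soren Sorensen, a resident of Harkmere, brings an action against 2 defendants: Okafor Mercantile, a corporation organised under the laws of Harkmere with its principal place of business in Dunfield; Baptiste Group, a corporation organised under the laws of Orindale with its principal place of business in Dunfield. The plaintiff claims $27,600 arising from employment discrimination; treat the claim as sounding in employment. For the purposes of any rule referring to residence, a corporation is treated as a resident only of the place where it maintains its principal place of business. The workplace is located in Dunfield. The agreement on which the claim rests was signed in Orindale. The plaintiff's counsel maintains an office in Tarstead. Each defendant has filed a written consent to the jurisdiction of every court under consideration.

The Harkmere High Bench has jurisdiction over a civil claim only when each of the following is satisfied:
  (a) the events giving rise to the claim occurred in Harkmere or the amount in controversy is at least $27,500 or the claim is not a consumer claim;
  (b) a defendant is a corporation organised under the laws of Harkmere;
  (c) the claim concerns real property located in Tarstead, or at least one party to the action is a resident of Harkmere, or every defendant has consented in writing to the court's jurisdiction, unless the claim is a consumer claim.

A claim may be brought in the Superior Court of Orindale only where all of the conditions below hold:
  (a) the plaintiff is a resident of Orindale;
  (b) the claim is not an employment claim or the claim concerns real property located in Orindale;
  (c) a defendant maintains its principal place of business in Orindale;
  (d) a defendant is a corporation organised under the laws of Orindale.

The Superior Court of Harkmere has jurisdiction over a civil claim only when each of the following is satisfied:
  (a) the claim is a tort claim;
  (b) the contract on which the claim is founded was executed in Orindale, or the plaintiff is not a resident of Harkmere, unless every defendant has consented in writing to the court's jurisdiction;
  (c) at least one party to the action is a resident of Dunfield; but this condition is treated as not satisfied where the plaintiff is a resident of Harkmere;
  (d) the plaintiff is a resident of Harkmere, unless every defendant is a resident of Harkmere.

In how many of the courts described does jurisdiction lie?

1

The Harkmere High Bench:
  (a) The amount in controversy is USD 27,600, which meets the USD 27,500 floor, so one alternative holds. Met.
  (b) Okafor Mercantile is organised under the laws of Harkmere. Met.
  (c) Soren Sorensen resides in Harkmere, so one alternative holds. Condition met.
  → Every requirement is satisfied — jurisdiction.
The Superior Court of Orindale:
  (a) The plaintiff resides in Harkmere, not Orindale. Not met.
  (b) The claim is an employment claim; the claim does not concern real property — every alternative fails. Fails.
  (c) The corporate defendant(s) have their principal place of business in Dunfield, not Orindale. Condition not met.
  (d) Baptiste Group is organised under the laws of Orindale. Met.
  → At least one condition fails; no jurisdiction.
The Superior Court of Harkmere:
  (a) The claim is an employment claim, not a tort claim. Condition not met.
  (b) The contract was executed in Orindale, so one alternative holds. Condition met.
  (c) Okafor Mercantile resides in Dunfield. However, the plaintiff resides in Harkmere, which falls within the stated exception and so defeats the condition. Not satisfied.
  (d) The plaintiff resides in Harkmere. Met.
  → No jurisdiction.
Courts with jurisdiction: the Harkmere High Bench — 1 in total.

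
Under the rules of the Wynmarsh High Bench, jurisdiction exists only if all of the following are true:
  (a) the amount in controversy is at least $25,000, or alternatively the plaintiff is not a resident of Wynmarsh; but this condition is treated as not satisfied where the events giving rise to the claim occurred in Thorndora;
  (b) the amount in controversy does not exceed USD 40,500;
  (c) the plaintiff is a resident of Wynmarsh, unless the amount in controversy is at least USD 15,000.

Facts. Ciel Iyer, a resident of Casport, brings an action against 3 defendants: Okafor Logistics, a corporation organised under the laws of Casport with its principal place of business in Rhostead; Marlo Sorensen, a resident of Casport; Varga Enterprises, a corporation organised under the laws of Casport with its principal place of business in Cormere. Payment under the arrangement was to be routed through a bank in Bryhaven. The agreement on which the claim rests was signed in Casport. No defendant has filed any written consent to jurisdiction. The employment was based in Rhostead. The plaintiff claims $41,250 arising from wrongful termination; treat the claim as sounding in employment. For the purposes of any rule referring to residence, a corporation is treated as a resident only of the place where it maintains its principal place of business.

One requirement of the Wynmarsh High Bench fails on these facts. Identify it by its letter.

(b)

The Wynmarsh High Bench:
  (a) The amount in controversy is USD 41,250, which meets the USD 25,000 floor, which satisfies one of the alternatives. The carve-out does not apply: the operative events occurred in Rhostead, not Thorndora. Condition met.
  (b) The amount in controversy is USD 41,250, above the $40,500 ceiling. Not met.
  (c) The plaintiff resides in Casport, not Wynmarsh. However, the amount in controversy is USD 41,250, which meets the 15,000 dollars floor, so the 'unless' proviso supplies this condition. Satisfied.
Only condition (b) fails.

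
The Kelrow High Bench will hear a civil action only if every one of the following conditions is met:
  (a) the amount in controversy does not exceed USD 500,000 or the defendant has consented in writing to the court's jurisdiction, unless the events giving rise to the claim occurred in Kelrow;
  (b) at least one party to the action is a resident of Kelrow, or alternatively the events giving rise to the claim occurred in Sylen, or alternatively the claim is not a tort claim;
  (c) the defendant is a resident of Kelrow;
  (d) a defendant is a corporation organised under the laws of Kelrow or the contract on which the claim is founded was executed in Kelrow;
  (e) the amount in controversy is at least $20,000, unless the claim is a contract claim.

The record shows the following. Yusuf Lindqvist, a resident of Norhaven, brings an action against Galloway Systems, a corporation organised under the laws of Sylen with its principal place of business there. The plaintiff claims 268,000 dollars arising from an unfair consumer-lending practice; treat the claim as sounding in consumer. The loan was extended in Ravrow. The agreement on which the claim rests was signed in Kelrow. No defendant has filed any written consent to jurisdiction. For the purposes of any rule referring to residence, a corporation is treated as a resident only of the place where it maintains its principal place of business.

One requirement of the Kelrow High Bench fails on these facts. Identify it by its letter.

(c)

The Kelrow High Bench:
  (a) The amount in controversy is 268,000 dollars, within the 500,000 dollars ceiling, so one alternative holds. Met.
  (b) The claim is a consumer claim, not a tort claim, which satisfies one of the alternatives. Satisfied.
  (c) The defendant resides in Sylen, not Kelrow. Condition not met.
  (d) The contract was executed in Kelrow, so this disjunct is met. Satisfied.
  (e) The amount in controversy is $268,000, which meets the $20,000 floor. Satisfied.
Only condition (c) fails.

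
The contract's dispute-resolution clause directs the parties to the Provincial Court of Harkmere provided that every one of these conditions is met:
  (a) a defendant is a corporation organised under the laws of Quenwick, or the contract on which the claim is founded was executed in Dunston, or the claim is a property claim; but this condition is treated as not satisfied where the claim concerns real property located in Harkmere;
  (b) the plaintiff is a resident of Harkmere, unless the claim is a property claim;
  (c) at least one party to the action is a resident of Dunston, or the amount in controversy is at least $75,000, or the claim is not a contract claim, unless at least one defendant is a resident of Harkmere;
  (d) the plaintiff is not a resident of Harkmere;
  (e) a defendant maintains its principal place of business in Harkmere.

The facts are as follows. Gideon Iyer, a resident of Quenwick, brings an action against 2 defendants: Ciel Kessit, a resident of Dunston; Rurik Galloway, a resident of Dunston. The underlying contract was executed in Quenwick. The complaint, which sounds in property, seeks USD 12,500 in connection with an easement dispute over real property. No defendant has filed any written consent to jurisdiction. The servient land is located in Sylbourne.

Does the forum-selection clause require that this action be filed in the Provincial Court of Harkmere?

No

The Provincial Court of Harkmere:
  (a) The claim is a property claim — that alternative is enough. And the carve-out is inapplicable — the property lies in Sylbourne, not Harkmere. Met.
  (b) The plaintiff resides in Quenwick, not Harkmere. The proviso rescues it, though: the claim is a property claim. Met.
  (c) Ciel Kessit resides in Dunston, so one alternative holds. Met.
  (d) The plaintiff resides in Quenwick, which is not Harkmere. Met.
  (e) No defendant is a corporation. Fails.
  → Forum clause is not triggered.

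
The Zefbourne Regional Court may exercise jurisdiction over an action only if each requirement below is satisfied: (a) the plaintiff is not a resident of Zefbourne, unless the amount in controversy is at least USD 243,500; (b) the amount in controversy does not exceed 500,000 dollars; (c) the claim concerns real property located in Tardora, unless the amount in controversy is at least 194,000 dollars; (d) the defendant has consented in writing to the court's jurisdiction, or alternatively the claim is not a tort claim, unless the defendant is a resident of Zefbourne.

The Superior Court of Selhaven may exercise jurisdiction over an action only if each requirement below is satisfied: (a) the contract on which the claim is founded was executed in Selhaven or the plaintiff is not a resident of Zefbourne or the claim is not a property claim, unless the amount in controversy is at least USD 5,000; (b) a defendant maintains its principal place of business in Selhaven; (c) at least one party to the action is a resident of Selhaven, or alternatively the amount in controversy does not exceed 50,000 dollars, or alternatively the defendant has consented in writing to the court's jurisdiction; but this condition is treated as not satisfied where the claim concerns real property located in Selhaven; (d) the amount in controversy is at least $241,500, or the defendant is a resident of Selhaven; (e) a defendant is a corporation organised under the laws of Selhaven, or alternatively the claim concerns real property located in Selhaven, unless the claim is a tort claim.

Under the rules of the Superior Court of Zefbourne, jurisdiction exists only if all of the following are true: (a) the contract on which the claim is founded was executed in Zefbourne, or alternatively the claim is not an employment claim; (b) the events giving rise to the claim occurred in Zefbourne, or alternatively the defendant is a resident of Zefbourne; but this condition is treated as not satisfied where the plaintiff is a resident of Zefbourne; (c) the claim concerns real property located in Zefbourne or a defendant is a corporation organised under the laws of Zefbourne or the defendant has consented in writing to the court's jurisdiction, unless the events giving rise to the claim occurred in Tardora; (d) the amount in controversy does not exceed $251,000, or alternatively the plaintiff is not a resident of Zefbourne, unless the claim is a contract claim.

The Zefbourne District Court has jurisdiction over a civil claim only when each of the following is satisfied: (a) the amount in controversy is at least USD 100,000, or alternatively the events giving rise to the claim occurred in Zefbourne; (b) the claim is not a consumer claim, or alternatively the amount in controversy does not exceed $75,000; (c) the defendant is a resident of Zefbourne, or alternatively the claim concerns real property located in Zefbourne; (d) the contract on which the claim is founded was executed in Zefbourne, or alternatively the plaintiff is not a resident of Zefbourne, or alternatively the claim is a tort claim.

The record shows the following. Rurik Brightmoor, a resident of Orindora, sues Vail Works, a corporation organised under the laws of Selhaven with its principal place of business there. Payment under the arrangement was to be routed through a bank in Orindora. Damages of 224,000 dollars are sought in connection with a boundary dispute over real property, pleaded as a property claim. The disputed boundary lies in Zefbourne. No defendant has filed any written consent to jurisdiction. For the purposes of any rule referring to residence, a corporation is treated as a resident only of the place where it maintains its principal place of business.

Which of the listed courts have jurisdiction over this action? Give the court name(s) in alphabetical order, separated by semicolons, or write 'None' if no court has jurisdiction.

The Zefbourne Regional Court:
  (a) The plaintiff resides in Orindora, which is not Zefbourne. Condition met.
  (b) The amount in controversy is 224,000 dollars, within the 500,000 dollars ceiling. Satisfied.
  (c) The property lies in Zefbourne, not Tardora. However, the amount in controversy is USD 224,000, which meets the $194,000 floor, so the 'unless' proviso supplies this condition. Met.
  (d) The claim is a property claim, not a tort claim — that alternative is enough. Condition met.
  → Every requirement is satisfied — jurisdiction.
The Superior Court of Selhaven:
  (a) The plaintiff resides in Orindora, which is not Zefbourne, so one alternative holds. Condition met.
  (b) Vail Works has its principal place of business in Selhaven. Met.
  (c) Vail Works resides in Selhaven, so one alternative holds. And the carve-out is inapplicable — the property lies in Zefbourne, not Selhaven. Condition met.
  (d) The defendant resides in Selhaven — that alternative is enough. Satisfied.
  (e) Vail Works is organised under the laws of Selhaven — that alternative is enough. Met.
  → Every requirement is satisfied — jurisdiction.
The Superior Court of Zefbourne:
  (a) The claim is a property claim, not an employment claim, so one alternative holds. Condition met.
  (b) The operative events occurred in Zefbourne, so one alternative holds. The exception is not triggered, since the plaintiff resides in Orindora, not Zefbourne. Condition met.
  (c) The property lies in Zefbourne — that alternative is enough. Condition met.
  (d) The amount in controversy is USD 224,000, within the 251,000 dollars ceiling, so one alternative holds. Condition met.
  → Every requirement is satisfied — jurisdiction.
The Zefbourne District Court:
  (a) The amount in controversy is $224,000, which meets the $100,000 floor, which satisfies one of the alternatives. Met.
  (b) The claim is a property claim, not a consumer claim, so one alternative holds. Condition met.
  (c) The property lies in Zefbourne — that alternative is enough. Met.
  (d) The plaintiff resides in Orindora, which is not Zefbourne — that alternative is enough. Met.
  → All conditions met; jurisdiction exists.

the Superior Court of Selhaven; the Superior Court of Zefbourne; the Zefbourne District Court; the Zefbourne Regional Court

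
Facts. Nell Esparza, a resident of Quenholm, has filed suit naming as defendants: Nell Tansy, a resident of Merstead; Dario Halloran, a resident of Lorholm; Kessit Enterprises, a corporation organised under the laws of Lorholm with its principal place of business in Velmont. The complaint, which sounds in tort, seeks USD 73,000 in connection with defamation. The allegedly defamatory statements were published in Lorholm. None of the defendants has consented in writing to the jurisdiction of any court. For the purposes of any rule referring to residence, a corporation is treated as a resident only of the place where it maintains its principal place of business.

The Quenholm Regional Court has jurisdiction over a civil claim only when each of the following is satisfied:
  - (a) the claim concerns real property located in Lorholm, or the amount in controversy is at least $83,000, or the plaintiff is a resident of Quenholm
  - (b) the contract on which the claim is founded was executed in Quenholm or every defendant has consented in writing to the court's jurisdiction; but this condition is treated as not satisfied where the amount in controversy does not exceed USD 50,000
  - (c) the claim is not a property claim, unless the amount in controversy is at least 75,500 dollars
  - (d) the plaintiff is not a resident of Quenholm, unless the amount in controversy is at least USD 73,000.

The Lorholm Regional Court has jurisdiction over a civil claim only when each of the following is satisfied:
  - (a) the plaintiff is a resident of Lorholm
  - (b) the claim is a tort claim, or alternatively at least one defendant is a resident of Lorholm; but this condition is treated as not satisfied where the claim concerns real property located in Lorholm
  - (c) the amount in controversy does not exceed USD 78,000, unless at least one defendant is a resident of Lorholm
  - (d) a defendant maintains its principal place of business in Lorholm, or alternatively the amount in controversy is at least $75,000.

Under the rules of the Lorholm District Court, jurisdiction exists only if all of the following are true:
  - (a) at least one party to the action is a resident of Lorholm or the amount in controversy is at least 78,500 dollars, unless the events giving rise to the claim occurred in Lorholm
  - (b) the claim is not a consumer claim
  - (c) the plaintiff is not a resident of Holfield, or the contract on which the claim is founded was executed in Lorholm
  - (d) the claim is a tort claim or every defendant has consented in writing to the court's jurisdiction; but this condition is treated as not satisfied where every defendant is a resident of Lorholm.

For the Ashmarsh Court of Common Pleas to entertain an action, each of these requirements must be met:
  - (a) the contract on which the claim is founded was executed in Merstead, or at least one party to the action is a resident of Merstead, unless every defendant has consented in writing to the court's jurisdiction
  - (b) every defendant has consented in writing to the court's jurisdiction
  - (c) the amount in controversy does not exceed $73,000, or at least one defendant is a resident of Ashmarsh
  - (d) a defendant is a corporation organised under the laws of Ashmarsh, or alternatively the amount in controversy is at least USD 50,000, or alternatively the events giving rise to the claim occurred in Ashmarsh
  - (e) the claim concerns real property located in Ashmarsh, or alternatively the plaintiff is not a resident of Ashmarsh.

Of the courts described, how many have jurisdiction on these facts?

1

The Quenholm Regional Court:
  (a) The plaintiff resides in Quenholm, so this disjunct is met. Met.
  (b) No contract (and hence no place of execution) is alleged; no such written consent has been filed — every alternative fails. Not met.
  (c) The claim is a tort claim, not a property claim. Satisfied.
  (d) The plaintiff resides in Quenholm. However, the amount in controversy is 73,000 dollars, which meets the USD 73,000 floor, so the 'unless' proviso supplies this condition. Satisfied.
  → The court lacks jurisdiction.
The Lorholm Regional Court:
  (a) The plaintiff resides in Quenholm, not Lorholm. Not met.
  (b) The claim is a tort claim, so one alternative holds. The carve-out does not apply: the claim does not concern real property. Met.
  (c) The amount in controversy is USD 73,000, within the 78,000 dollars ceiling. Met.
  (d) The corporate defendant(s) have their principal place of business in Velmont, not Lorholm; the amount in controversy is USD 73,000, below the 75,000 dollars floor — every alternative fails. Not satisfied.
  → Not every requirement is met — no jurisdiction.
The Lorholm District Court:
  (a) Dario Halloran resides in Lorholm, which satisfies one of the alternatives. Satisfied.
  (b) The claim is a tort claim, not a consumer claim. Condition met.
  (c) The plaintiff resides in Quenholm, which is not Holfield, which satisfies one of the alternatives. Satisfied.
  (d) The claim is a tort claim — that alternative is enough. The exception is not triggered, since the defendants reside as follows — Nell Tansy in Merstead, Dario Halloran in Lorholm, Kessit Enterprises in Velmont — not all in Lorholm. Satisfied.
  → The court has jurisdiction.
The Ashmarsh Court of Common Pleas:
  (a) Nell Tansy resides in Merstead, so this disjunct is met. Condition met.
  (b) No such written consent has been filed. Condition not met.
  (c) The amount in controversy is USD 73,000, within the 73,000 dollars ceiling — that alternative is enough. Satisfied.
  (d) The amount in controversy is USD 73,000, which meets the 50,000 dollars floor, so one alternative holds. Met.
  (e) The plaintiff resides in Quenholm, which is not Ashmarsh — that alternative is enough. Met.
  → The court lacks jurisdiction.
Courts with jurisdiction: the Lorholm District Court — 1 in total.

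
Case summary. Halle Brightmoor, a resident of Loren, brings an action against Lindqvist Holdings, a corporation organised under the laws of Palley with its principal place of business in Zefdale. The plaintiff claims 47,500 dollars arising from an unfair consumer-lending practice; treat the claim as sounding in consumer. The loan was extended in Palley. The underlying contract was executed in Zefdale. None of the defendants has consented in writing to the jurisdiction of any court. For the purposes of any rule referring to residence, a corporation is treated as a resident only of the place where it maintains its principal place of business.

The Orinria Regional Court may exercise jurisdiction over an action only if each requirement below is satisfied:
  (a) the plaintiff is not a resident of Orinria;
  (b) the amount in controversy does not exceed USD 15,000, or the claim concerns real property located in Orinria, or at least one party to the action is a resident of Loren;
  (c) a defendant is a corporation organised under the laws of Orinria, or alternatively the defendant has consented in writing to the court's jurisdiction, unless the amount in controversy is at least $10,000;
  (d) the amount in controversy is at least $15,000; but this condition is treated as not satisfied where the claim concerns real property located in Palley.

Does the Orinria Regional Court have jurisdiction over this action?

Yes

The Orinria Regional Court:
  (a) The plaintiff resides in Loren, which is not Orinria. Satisfied.
  (b) Halle Brightmoor resides in Loren, which satisfies one of the alternatives. Condition met.
  (c) The corporate defendant(s) are organised in Palley, not Orinria; no such written consent has been filed — none of the alternatives is met. However, the amount in controversy is USD 47,500, which meets the USD 10,000 floor, so the 'unless' proviso supplies this condition. Satisfied.
  (d) The amount in controversy is USD 47,500, which meets the 15,000 dollars floor. And the carve-out is inapplicable — the claim does not concern real property. Condition met.
  → The court has jurisdiction.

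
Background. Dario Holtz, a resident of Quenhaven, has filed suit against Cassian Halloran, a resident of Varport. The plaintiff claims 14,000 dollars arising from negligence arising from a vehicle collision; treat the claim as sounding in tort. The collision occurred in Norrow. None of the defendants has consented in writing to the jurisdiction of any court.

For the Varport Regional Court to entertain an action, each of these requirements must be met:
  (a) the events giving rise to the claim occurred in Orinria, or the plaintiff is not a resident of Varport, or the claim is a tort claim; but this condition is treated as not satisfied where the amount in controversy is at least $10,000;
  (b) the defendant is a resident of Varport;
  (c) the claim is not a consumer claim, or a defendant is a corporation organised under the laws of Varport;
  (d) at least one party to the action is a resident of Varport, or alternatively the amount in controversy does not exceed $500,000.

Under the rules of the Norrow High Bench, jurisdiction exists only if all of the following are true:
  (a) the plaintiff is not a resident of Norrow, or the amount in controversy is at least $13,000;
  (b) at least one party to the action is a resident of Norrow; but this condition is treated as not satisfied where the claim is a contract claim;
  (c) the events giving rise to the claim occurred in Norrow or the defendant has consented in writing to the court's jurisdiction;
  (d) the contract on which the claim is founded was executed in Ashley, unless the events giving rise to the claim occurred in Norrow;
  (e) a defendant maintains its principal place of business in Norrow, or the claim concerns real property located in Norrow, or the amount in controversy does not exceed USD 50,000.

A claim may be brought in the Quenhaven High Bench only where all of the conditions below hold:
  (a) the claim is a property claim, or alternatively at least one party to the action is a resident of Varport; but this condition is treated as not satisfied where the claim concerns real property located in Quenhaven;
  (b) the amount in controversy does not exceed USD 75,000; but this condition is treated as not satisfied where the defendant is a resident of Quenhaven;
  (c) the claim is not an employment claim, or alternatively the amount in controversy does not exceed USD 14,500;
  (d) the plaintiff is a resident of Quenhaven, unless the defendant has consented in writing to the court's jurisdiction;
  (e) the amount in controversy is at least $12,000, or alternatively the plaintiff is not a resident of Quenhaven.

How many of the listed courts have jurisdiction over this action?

The Varport Regional Court:
  (a) The plaintiff resides in Quenhaven, which is not Varport — that alternative is enough. But the carve-out bites: the amount in controversy is $14,000, which meets the $10,000 floor. Fails.
  (b) The defendant resides in Varport. Satisfied.
  (c) The claim is a tort claim, not a consumer claim, so one alternative holds. Satisfied.
  (d) Cassian Halloran resides in Varport, so this disjunct is met. Met.
  → The court lacks jurisdiction.
The Norrow High Bench:
  (a) The plaintiff resides in Quenhaven, which is not Norrow — that alternative is enough. Condition met.
  (b) No party resides in Norrow. Not satisfied.
  (c) The operative events occurred in Norrow, which satisfies one of the alternatives. Condition met.
  (d) No contract (and hence no place of execution) is alleged. The proviso rescues it, though: the operative events occurred in Norrow. Satisfied.
  (e) The amount in controversy is $14,000, within the USD 50,000 ceiling, which satisfies one of the alternatives. Satisfied.
  → No jurisdiction.
The Quenhaven High Bench:
  (a) Cassian Halloran resides in Varport, which satisfies one of the alternatives. The carve-out does not apply: the claim does not concern real property. Met.
  (b) The amount in controversy is USD 14,000, within the $75,000 ceiling. The carve-out does not apply: the defendant resides in Varport, not Quenhaven. Satisfied.
  (c) The claim is a tort claim, not an employment claim, so one alternative holds. Condition met.
  (d) The plaintiff resides in Quenhaven. Satisfied.
  (e) The amount in controversy is USD 14,000, which meets the $12,000 floor, so one alternative holds. Met.
  → Every requirement is satisfied — jurisdiction.
Courts with jurisdiction: the Quenhaven High Bench — 1 in total.

1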